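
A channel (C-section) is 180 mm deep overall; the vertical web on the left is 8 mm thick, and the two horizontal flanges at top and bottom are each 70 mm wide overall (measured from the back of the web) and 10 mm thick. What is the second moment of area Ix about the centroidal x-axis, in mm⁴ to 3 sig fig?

Break the section into simple shapes (no overlaps), measuring from the bottom-left corner of the bounding box.
Web: 8 × 180, A = 1 440 mm², y = 90 mm, Ī = 3 888 000 mm⁴.
Top flange (beyond web): 62 × 10, A = 620 mm², y = 175 mm, Ī = 5166.7 mm⁴.
Bottom flange (beyond web): 62 × 10, A = 620 mm², y = 5 mm, Ī = 5166.7 mm⁴.
By symmetry the centroid is at mid-height, ȳ = 90 mm.
Transfer each piece to the centroidal x-axis using Ī + A·d² with d = y − 90:
  web: d = 0 mm → contributes +3 888 000 mm⁴
  top flange (beyond web): d = 85 mm → contributes +4 484 667 mm⁴
  bottom flange (beyond web): d = -85 mm → contributes +4 484 667 mm⁴
Total I = 12 857 333 mm⁴.

Ix ≈ 1.29 × 10⁷ mm⁴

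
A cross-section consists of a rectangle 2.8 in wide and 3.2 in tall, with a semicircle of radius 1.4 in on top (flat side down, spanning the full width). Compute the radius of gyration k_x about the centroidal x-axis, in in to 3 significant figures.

k_x ≈ 1.26 in

Break the section into simple shapes (no overlaps), measuring from the bottom-left corner of the bounding box.
Rectangular body: 2.8 × 3.2, A = 8.96 in², y = 1.6 in, Ī = 7.6459 in⁴.
Semicircular cap: semicircle r = 1.4, A = 3.0788 in², y = 3.7942 in, Ī = 0.42164 in⁴.
Centroid: ȳ = ΣA·y / ΣA = 2.1611 in.
Transfer each piece to the centroidal x-axis using Ī + A·d² with d = y − 2.1611:
  rectangular body: d = -0.56113 in → contributes +10.467 in⁴
  semicircular cap: d = 1.633 in → contributes +8.6322 in⁴
Total I = 19.099 in⁴.
Radius of gyration: k = √(I/A) = √(19.099 / 12.039) = 1.2596 in.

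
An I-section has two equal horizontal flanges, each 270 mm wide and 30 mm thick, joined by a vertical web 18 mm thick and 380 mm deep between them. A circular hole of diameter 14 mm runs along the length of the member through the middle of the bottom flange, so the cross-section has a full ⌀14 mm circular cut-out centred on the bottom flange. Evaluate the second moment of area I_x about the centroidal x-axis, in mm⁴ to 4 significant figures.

I_x ≈ 7.578 × 10⁸ mm⁴

Decompose the section into non-overlapping parts with the origin at the bottom-left of its bounding rectangle.
Bottom flange: 270 × 30, A = 8 100 mm², y = 15 mm, Ī = 607 500 mm⁴.
Web: 18 × 380, A = 6 840 mm², y = 220 mm, Ī = 82 308 000 mm⁴.
Top flange: 270 × 30, A = 8 100 mm², y = 425 mm, Ī = 607 500 mm⁴.
Hole (subtracted): ⌀14, A = 153.938 mm², y = 15 mm, Ī = 1885.74 mm⁴.
Centroid: ȳ = ΣA·y / ΣA = 221.379 mm.
Transfer each piece to the centroidal x-axis using Ī + A·d² with d = y − 221.379:
  bottom flange: d = -206.379 mm → contributes +345 604 685 mm⁴
  web: d = -1.37889 mm → contributes +82 321 005 mm⁴
  top flange: d = 203.621 mm → contributes +336 446 116 mm⁴
  hole: d = -206.379 mm → contributes −6 558 452 mm⁴
Total I = 757 813 354 mm⁴.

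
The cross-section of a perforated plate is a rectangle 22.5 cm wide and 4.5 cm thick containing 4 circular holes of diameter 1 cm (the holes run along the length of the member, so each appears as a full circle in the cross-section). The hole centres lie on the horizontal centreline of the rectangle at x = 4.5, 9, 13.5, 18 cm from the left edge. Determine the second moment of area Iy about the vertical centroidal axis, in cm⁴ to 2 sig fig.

Split into non-overlapping primitives; take the origin at the lower-left of the bounding box.
Plate: 22.5 × 4.5, A = 101.3 cm², x = 11.25 cm, Ī = 4 271 cm⁴.
Hole 1 (subtracted): ⌀1, A = 0.7854 cm², x = 4.5 cm, Ī = 0.04909 cm⁴.
Hole 2 (subtracted): ⌀1, A = 0.7854 cm², x = 9 cm, Ī = 0.04909 cm⁴.
Hole 3 (subtracted): ⌀1, A = 0.7854 cm², x = 13.5 cm, Ī = 0.04909 cm⁴.
Hole 4 (subtracted): ⌀1, A = 0.7854 cm², x = 18 cm, Ī = 0.04909 cm⁴.
By symmetry the centroid is at mid-width, x̄ = 11.25 cm.
Transfer each piece to the vertical centroidal axis using Ī + A·d² with d = x − 11.25:
  plate: d = 0 cm → contributes +4 271 cm⁴
  hole 1: d = -6.75 cm → contributes −35.83 cm⁴
  hole 2: d = -2.25 cm → contributes −4.025 cm⁴
  hole 3: d = 2.25 cm → contributes −4.025 cm⁴
  hole 4: d = 6.75 cm → contributes −35.83 cm⁴
Total I = 4 192 cm⁴.

Iy ≈ 4200 cm⁴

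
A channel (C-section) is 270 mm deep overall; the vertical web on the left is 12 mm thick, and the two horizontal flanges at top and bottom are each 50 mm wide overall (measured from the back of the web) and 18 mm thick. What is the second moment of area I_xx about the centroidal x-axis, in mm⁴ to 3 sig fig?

Break the section into simple shapes (no overlaps), measuring from the bottom-left corner of the bounding box.
Web: 12 × 270, A = 3 240 mm², y = 135 mm, Ī = 19 683 000 mm⁴.
Top flange (beyond web): 38 × 18, A = 684 mm², y = 261 mm, Ī = 18 468 mm⁴.
Bottom flange (beyond web): 38 × 18, A = 684 mm², y = 9 mm, Ī = 18 468 mm⁴.
By symmetry the centroid is at mid-height, ȳ = 135 mm.
Transfer each piece to the centroidal x-axis using Ī + A·d² with d = y − 135:
  web: d = 0 mm → contributes +19 683 000 mm⁴
  top flange (beyond web): d = 126 mm → contributes +10 877 652 mm⁴
  bottom flange (beyond web): d = -126 mm → contributes +10 877 652 mm⁴
Total I = 41 438 304 mm⁴.

I_xx ≈ 4.14 × 10⁷ mm⁴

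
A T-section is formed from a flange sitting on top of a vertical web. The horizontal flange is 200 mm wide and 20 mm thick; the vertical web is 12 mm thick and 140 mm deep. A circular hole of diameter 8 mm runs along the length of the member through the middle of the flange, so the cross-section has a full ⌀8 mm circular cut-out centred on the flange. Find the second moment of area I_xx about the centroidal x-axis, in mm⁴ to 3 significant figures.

I_xx ≈ 1.04 × 10⁷ mm⁴

Decompose the section into non-overlapping parts with the origin at the bottom-left of its bounding rectangle.
Flange: 200 × 20, A = 4 000 mm², y = 150 mm, Ī = 133 333 mm⁴.
Web: 12 × 140, A = 1 680 mm², y = 70 mm, Ī = 2 744 000 mm⁴.
Hole (subtracted): ⌀8, A = 50.265 mm², y = 150 mm, Ī = 201.06 mm⁴.
Centroid: ȳ = ΣA·y / ΣA = 126.13 mm.
Transfer each piece to the centroidal x-axis using Ī + A·d² with d = y − 126.13:
  flange: d = 23.873 mm → contributes +2 413 060 mm⁴
  web: d = -56.127 mm → contributes +8 036 358 mm⁴
  hole: d = 23.873 mm → contributes −28 849 mm⁴
Total I = 10 420 569 mm⁴.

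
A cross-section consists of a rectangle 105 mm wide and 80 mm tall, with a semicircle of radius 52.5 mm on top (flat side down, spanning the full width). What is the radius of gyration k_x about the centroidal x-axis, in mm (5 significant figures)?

Treat the section as a set of non-overlapping primitives; coordinates are from the bounding-box lower-left.
Rectangular body: 105 × 80, A = 8 400 mm², y = 40 mm, Ī = 4 480 000 mm⁴.
Semicircular cap: semicircle r = 52.5, A = 4329.507 mm², y = 102.2817 mm, Ī = 833814.2 mm⁴.
Centroid: ȳ = ΣA·y / ΣA = 61.18299 mm.
Transfer each piece to the centroidal x-axis using Ī + A·d² with d = y − 61.18299:
  rectangular body: d = -21.18299 mm → contributes +8 249 241 mm⁴
  semicircular cap: d = 41.0987 mm → contributes +8 146 799 mm⁴
Total I = 16 396 040 mm⁴.
Radius of gyration: k = √(I/A) = √(16 396 040 / 12729.51) = 35.88919 mm.

k_x ≈ 35.889 mm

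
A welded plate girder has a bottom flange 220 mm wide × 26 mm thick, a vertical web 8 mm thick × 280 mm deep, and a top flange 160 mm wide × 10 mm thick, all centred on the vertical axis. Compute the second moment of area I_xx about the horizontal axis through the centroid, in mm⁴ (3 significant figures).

Treat the section as a set of non-overlapping primitives; coordinates are from the bounding-box lower-left.
Bottom plate: 220 × 26, A = 5 720 mm², y = 13 mm, Ī = 322 227 mm⁴.
Web plate: 8 × 280, A = 2 240 mm², y = 166 mm, Ī = 14 634 667 mm⁴.
Top plate: 160 × 10, A = 1 600 mm², y = 311 mm, Ī = 13 333 mm⁴.
Centroid: ȳ = ΣA·y / ΣA = 98.724 mm.
Transfer each piece to the horizontal axis through the centroid using Ī + A·d² with d = y − 98.724:
  bottom plate: d = -85.724 mm → contributes +42 356 095 mm⁴
  web plate: d = 67.276 mm → contributes +24 773 087 mm⁴
  top plate: d = 212.28 mm → contributes +72 111 196 mm⁴
Total I = 139 240 378 mm⁴.

I_xx ≈ 1.39 × 10⁸ mm⁴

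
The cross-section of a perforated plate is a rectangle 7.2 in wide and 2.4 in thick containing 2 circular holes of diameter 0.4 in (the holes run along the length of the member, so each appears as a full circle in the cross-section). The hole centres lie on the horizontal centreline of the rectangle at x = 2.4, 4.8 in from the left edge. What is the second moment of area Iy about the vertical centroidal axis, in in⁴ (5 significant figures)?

Break the section into simple shapes (no overlaps), measuring from the bottom-left corner of the bounding box.
Plate: 7.2 × 2.4, A = 17.28 in², x = 3.6 in, Ī = 74.6496 in⁴.
Hole 1 (subtracted): ⌀0.4, A = 0.1256637 in², x = 2.4 in, Ī = 0.001256637 in⁴.
Hole 2 (subtracted): ⌀0.4, A = 0.1256637 in², x = 4.8 in, Ī = 0.001256637 in⁴.
By symmetry the centroid is at mid-width, x̄ = 3.6 in.
Transfer each piece to the vertical centroidal axis using Ī + A·d² with d = x − 3.6:
  plate: d = 0 in → contributes +74.6496 in⁴
  hole 1: d = -1.2 in → contributes −0.1822124 in⁴
  hole 2: d = 1.2 in → contributes −0.1822124 in⁴
Total I = 74.28518 in⁴.

Iy ≈ 74.285 in⁴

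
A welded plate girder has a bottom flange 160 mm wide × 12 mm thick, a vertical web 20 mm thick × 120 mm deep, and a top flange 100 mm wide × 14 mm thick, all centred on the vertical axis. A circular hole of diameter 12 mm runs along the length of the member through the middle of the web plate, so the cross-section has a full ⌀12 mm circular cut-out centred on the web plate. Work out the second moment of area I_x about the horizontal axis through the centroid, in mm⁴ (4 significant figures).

Split into non-overlapping primitives; take the origin at the lower-left of the bounding box.
Bottom plate: 160 × 12, A = 1 920 mm², y = 6 mm, Ī = 23 040 mm⁴.
Web plate: 20 × 120, A = 2 400 mm², y = 72 mm, Ī = 2 880 000 mm⁴.
Top plate: 100 × 14, A = 1 400 mm², y = 139 mm, Ī = 22866.7 mm⁴.
Hole (subtracted): ⌀12, A = 113.097 mm², y = 72 mm, Ī = 1017.88 mm⁴.
Centroid: ȳ = ΣA·y / ΣA = 66.1287 mm.
Transfer each piece to the horizontal axis through the centroid using Ī + A·d² with d = y − 66.1287:
  bottom plate: d = -60.1287 mm → contributes +6 964 716 mm⁴
  web plate: d = 5.87133 mm → contributes +2 962 734 mm⁴
  top plate: d = 72.8713 mm → contributes +7 457 191 mm⁴
  hole: d = 5.87133 mm → contributes −4916.63 mm⁴
Total I = 17 379 724 mm⁴.

I_x ≈ 1.738 × 10⁷ mm⁴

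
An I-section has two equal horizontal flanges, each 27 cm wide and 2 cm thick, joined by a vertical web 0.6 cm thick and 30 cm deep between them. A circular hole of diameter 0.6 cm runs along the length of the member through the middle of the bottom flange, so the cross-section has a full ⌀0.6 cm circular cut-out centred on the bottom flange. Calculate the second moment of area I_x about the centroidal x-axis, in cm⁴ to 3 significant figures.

Split into non-overlapping primitives; take the origin at the lower-left of the bounding box.
Bottom flange: 27 × 2, A = 54 cm², y = 1 cm, Ī = 18 cm⁴.
Web: 0.6 × 30, A = 18 cm², y = 17 cm, Ī = 1 350 cm⁴.
Top flange: 27 × 2, A = 54 cm², y = 33 cm, Ī = 18 cm⁴.
Hole (subtracted): ⌀0.6, A = 0.28274 cm², y = 1 cm, Ī = 0.0063617 cm⁴.
Centroid: ȳ = ΣA·y / ΣA = 17.036 cm.
Transfer each piece to the centroidal x-axis using Ī + A·d² with d = y − 17.036:
  bottom flange: d = -16.036 cm → contributes +13 904 cm⁴
  web: d = -0.035985 cm → contributes +1 350 cm⁴
  top flange: d = 15.964 cm → contributes +13 780 cm⁴
  hole: d = -16.036 cm → contributes −72.715 cm⁴
Total I = 28 961 cm⁴.

I_x ≈ 2.90 × 10⁴ cm⁴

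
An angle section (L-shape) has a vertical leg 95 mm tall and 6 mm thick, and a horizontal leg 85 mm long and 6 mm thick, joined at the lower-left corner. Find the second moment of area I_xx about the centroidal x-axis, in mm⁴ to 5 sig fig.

Split into non-overlapping primitives; take the origin at the lower-left of the bounding box.
Vertical leg: 6 × 95, A = 570 mm², y = 47.5 mm, Ī = 428687.5 mm⁴.
Horizontal leg (remainder): 79 × 6, A = 474 mm², y = 3 mm, Ī = 1 422 mm⁴.
Centroid: ȳ = ΣA·y / ΣA = 27.29598 mm.
Transfer each piece to the centroidal x-axis using Ī + A·d² with d = y − 27.29598:
  vertical leg: d = 20.20402 mm → contributes +661 363 mm⁴
  horizontal leg (remainder): d = -24.29598 mm → contributes +281221.6 mm⁴
Total I = 942584.5 mm⁴.

I_xx ≈ 9.4258 × 10⁵ mm⁴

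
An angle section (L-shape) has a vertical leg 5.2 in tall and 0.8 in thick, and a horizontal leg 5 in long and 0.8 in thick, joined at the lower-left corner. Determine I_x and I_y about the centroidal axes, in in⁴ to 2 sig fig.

Break the section into simple shapes (no overlaps), measuring from the bottom-left corner of the bounding box.
Vertical leg: 0.8 × 5.2, A = 4.16 in², y = 2.6 in, Ī = 9.374 in⁴.
Horizontal leg (remainder): 4.2 × 0.8, A = 3.36 in², y = 0.4 in, Ī = 0.1792 in⁴.
Centroid: ȳ = ΣA·y / ΣA = 1.617 in.
Transfer each piece to the centroidal x-axis using Ī + A·d² with d = y − 1.617:
  vertical leg: d = 0.983 in → contributes +13.39 in⁴
  horizontal leg (remainder): d = -1.217 in → contributes +5.156 in⁴
Total I = 18.55 in⁴.
For the y-axis: x̄ = 1.517 in.
Repeating about the centroidal y-axis gives I_y = 16.78 in⁴.

I_x ≈ 19 in⁴, I_y ≈ 17 in⁴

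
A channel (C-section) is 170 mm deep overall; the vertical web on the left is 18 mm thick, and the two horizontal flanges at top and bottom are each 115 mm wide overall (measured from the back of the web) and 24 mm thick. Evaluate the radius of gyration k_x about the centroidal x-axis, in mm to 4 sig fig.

k_x ≈ 64.81 mm

Decompose the section into non-overlapping parts with the origin at the bottom-left of its bounding rectangle.
Web: 18 × 170, A = 3 060 mm², y = 85 mm, Ī = 7 369 500 mm⁴.
Top flange (beyond web): 97 × 24, A = 2 328 mm², y = 158 mm, Ī = 111 744 mm⁴.
Bottom flange (beyond web): 97 × 24, A = 2 328 mm², y = 12 mm, Ī = 111 744 mm⁴.
By symmetry the centroid is at mid-height, ȳ = 85 mm.
Transfer each piece to the centroidal x-axis using Ī + A·d² with d = y − 85:
  web: d = 0 mm → contributes +7 369 500 mm⁴
  top flange (beyond web): d = 73 mm → contributes +12 517 656 mm⁴
  bottom flange (beyond web): d = -73 mm → contributes +12 517 656 mm⁴
Total I = 32 404 812 mm⁴.
Radius of gyration: k = √(I/A) = √(32 404 812 / 7 716) = 64.805 mm.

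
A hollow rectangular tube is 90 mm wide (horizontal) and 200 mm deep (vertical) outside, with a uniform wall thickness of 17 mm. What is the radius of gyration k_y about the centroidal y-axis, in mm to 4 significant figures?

k_y ≈ 33.42 mm

Decompose the section into non-overlapping parts with the origin at the bottom-left of its bounding rectangle.
Outer rectangle: 90 × 200, A = 18 000 mm², x = 45 mm, Ī = 12 150 000 mm⁴.
Inner void (subtracted): 56 × 166, A = 9 296 mm², x = 45 mm, Ī = 2 429 355 mm⁴.
By symmetry the centroid is at mid-width, x̄ = 45 mm.
All pieces are centred on the centroidal y-axis, so I = ΣĪ (holes subtracted) = 9 720 645 mm⁴.
Radius of gyration: k = √(I/A) = √(9 720 645 / 8 704) = 33.4186 mm.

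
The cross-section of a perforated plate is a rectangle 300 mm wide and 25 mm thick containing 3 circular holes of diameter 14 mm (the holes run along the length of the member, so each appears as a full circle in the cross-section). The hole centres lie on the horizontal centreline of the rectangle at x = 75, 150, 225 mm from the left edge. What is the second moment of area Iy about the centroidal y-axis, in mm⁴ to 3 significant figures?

Break the section into simple shapes (no overlaps), measuring from the bottom-left corner of the bounding box.
Plate: 300 × 25, A = 7 500 mm², x = 150 mm, Ī = 56 250 000 mm⁴.
Hole 1 (subtracted): ⌀14, A = 153.94 mm², x = 75 mm, Ī = 1885.7 mm⁴.
Hole 2 (subtracted): ⌀14, A = 153.94 mm², x = 150 mm, Ī = 1885.7 mm⁴.
Hole 3 (subtracted): ⌀14, A = 153.94 mm², x = 225 mm, Ī = 1885.7 mm⁴.
By symmetry the centroid is at mid-width, x̄ = 150 mm.
Transfer each piece to the centroidal y-axis using Ī + A·d² with d = x − 150:
  plate: d = 0 mm → contributes +56 250 000 mm⁴
  hole 1: d = -75 mm → contributes −867 787 mm⁴
  hole 2: d = 0 mm → contributes −1885.7 mm⁴
  hole 3: d = 75 mm → contributes −867 787 mm⁴
Total I = 54 512 540 mm⁴.

Iy ≈ 5.45 × 10⁷ mm⁴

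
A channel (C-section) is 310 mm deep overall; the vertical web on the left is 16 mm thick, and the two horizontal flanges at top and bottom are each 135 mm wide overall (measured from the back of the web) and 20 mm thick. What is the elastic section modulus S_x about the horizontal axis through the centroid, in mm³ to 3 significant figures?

S_x ≈ 9.03 × 10⁵ mm³

Treat the section as a set of non-overlapping primitives; coordinates are from the bounding-box lower-left.
Web: 16 × 310, A = 4 960 mm², y = 155 mm, Ī = 39 721 333 mm⁴.
Top flange (beyond web): 119 × 20, A = 2 380 mm², y = 300 mm, Ī = 79 333 mm⁴.
Bottom flange (beyond web): 119 × 20, A = 2 380 mm², y = 10 mm, Ī = 79 333 mm⁴.
By symmetry the centroid is at mid-height, ȳ = 155 mm.
Transfer each piece to the horizontal axis through the centroid using Ī + A·d² with d = y − 155:
  web: d = 0 mm → contributes +39 721 333 mm⁴
  top flange (beyond web): d = 145 mm → contributes +50 118 833 mm⁴
  bottom flange (beyond web): d = -145 mm → contributes +50 118 833 mm⁴
Total I = 139 959 000 mm⁴.
Extreme fibre distance c = 155 mm; S = I/c = 902 961 mm³.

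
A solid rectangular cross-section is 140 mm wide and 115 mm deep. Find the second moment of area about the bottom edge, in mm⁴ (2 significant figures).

I_base ≈ 7.1 × 10⁷ mm⁴

The section: 140 × 115, A = 16 100 mm², y = 57.5 mm, Ī = 17 743 542 mm⁴.
Transfer it to a horizontal axis along the bottom face using Ī + A·d² with d = y − 0:
  the section: d = 57.5 mm → contributes +70 974 167 mm⁴
Total I = 70 974 167 mm⁴.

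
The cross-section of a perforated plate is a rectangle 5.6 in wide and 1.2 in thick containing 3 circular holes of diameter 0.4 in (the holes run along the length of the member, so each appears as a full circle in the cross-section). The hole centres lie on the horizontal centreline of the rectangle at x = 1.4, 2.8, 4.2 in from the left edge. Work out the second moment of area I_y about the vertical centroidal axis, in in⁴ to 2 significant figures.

I_y ≈ 17 in⁴

Treat the section as a set of non-overlapping primitives; coordinates are from the bounding-box lower-left.
Plate: 5.6 × 1.2, A = 6.72 in², x = 2.8 in, Ī = 17.56 in⁴.
Hole 1 (subtracted): ⌀0.4, A = 0.1257 in², x = 1.4 in, Ī = 0.001257 in⁴.
Hole 2 (subtracted): ⌀0.4, A = 0.1257 in², x = 2.8 in, Ī = 0.001257 in⁴.
Hole 3 (subtracted): ⌀0.4, A = 0.1257 in², x = 4.2 in, Ī = 0.001257 in⁴.
By symmetry the centroid is at mid-width, x̄ = 2.8 in.
Transfer each piece to the vertical centroidal axis using Ī + A·d² with d = x − 2.8:
  plate: d = 0 in → contributes +17.56 in⁴
  hole 1: d = -1.4 in → contributes −0.2476 in⁴
  hole 2: d = 0 in → contributes −0.001257 in⁴
  hole 3: d = 1.4 in → contributes −0.2476 in⁴
Total I = 17.07 in⁴.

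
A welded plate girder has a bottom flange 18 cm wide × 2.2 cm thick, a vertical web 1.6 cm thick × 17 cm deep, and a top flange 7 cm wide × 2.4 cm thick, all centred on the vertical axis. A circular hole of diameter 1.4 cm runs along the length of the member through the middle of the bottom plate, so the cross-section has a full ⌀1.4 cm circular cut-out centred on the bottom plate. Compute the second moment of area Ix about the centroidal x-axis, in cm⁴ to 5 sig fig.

Treat the section as a set of non-overlapping primitives; coordinates are from the bounding-box lower-left.
Bottom plate: 18 × 2.2, A = 39.6 cm², y = 1.1 cm, Ī = 15.972 cm⁴.
Web plate: 1.6 × 17, A = 27.2 cm², y = 10.7 cm, Ī = 655.0667 cm⁴.
Top plate: 7 × 2.4, A = 16.8 cm², y = 20.4 cm, Ī = 8.064 cm⁴.
Hole (subtracted): ⌀1.4, A = 1.53938 cm², y = 1.1 cm, Ī = 0.1885741 cm⁴.
Centroid: ȳ = ΣA·y / ΣA = 8.233263 cm.
Transfer each piece to the centroidal x-axis using Ī + A·d² with d = y − 8.233263:
  bottom plate: d = -7.133263 cm → contributes +2030.956 cm⁴
  web plate: d = 2.466737 cm → contributes +820.573 cm⁴
  top plate: d = 12.16674 cm → contributes +2494.959 cm⁴
  hole: d = -7.133263 cm → contributes −78.51755 cm⁴
Total I = 5267.971 cm⁴.

Ix ≈ 5268.0 cm⁴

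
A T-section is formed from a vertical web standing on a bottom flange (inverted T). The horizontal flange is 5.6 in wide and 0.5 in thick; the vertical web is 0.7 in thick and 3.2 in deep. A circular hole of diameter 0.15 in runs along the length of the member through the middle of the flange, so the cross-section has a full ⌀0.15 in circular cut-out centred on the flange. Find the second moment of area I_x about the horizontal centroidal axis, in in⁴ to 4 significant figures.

Break the section into simple shapes (no overlaps), measuring from the bottom-left corner of the bounding box.
Flange: 5.6 × 0.5, A = 2.8 in², y = 0.25 in, Ī = 0.0583333 in⁴.
Web: 0.7 × 3.2, A = 2.24 in², y = 2.1 in, Ī = 1.91147 in⁴.
Hole (subtracted): ⌀0.15, A = 0.0176715 in², y = 0.25 in, Ī = 0.0000248505 in⁴.
Centroid: ȳ = ΣA·y / ΣA = 1.07512 in.
Transfer each piece to the horizontal centroidal axis using Ī + A·d² with d = y − 1.07512:
  flange: d = -0.825115 in → contributes +1.96462 in⁴
  web: d = 1.02488 in → contributes +4.26434 in⁴
  hole: d = -0.825115 in → contributes −0.0120558 in⁴
Total I = 6.2169 in⁴.

I_x ≈ 6.217 in⁴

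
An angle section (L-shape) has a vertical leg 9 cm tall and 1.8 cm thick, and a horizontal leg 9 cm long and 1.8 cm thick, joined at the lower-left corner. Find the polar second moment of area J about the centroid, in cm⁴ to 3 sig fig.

J ≈ 412 cm⁴

Break the section into simple shapes (no overlaps), measuring from the bottom-left corner of the bounding box.
Vertical leg: 1.8 × 9, A = 16.2 cm², y = 4.5 cm, Ī = 109.35 cm⁴.
Horizontal leg (remainder): 7.2 × 1.8, A = 12.96 cm², y = 0.9 cm, Ī = 3.4992 cm⁴.
Centroid: ȳ = ΣA·y / ΣA = 2.9 cm.
Transfer each piece to the centroidal x-axis using Ī + A·d² with d = y − 2.9:
  vertical leg: d = 1.6 cm → contributes +150.82 cm⁴
  horizontal leg (remainder): d = -2 cm → contributes +55.339 cm⁴
Total I = 206.16 cm⁴.
For the y-axis: x̄ = 2.9 cm.
Repeating about the centroidal y-axis gives I_y = 206.16 cm⁴.
Polar second moment: J = I_x + I_y = 412.32 cm⁴.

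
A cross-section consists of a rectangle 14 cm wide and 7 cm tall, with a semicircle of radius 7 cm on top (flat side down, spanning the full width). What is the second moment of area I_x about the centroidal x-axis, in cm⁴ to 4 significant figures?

I_x ≈ 2469 cm⁴

Split into non-overlapping primitives; take the origin at the lower-left of the bounding box.
Rectangular body: 14 × 7, A = 98 cm², y = 3.5 cm, Ī = 400.167 cm⁴.
Semicircular cap: semicircle r = 7, A = 76.969 cm², y = 9.97089 cm, Ī = 263.526 cm⁴.
Centroid: ȳ = ΣA·y / ΣA = 6.34655 cm.
Transfer each piece to the centroidal x-axis using Ī + A·d² with d = y − 6.34655:
  rectangular body: d = -2.84655 cm → contributes +1194.25 cm⁴
  semicircular cap: d = 3.62434 cm → contributes +1274.58 cm⁴
Total I = 2468.83 cm⁴.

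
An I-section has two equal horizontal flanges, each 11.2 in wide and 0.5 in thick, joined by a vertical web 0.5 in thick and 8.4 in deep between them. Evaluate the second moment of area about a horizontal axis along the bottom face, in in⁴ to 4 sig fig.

Decompose the section into non-overlapping parts with the origin at the bottom-left of its bounding rectangle.
Bottom flange: 11.2 × 0.5, A = 5.6 in², y = 0.25 in, Ī = 0.116667 in⁴.
Web: 0.5 × 8.4, A = 4.2 in², y = 4.7 in, Ī = 24.696 in⁴.
Top flange: 11.2 × 0.5, A = 5.6 in², y = 9.15 in, Ī = 0.116667 in⁴.
Transfer each piece to a horizontal axis along the bottom face using Ī + A·d² with d = y − 0:
  bottom flange: d = 0.25 in → contributes +0.466667 in⁴
  web: d = 4.7 in → contributes +117.474 in⁴
  top flange: d = 9.15 in → contributes +468.963 in⁴
Total I = 586.903 in⁴.

I_base ≈ 586.9 in⁴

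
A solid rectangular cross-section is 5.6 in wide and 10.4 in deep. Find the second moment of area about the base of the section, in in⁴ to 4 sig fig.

I_base ≈ 2100 in⁴

The section: 5.6 × 10.4, A = 58.24 in², y = 5.2 in, Ī = 524.937 in⁴.
Transfer it to the base of the section using Ī + A·d² with d = y − 0:
  the section: d = 5.2 in → contributes +2099.75 in⁴
Total I = 2099.75 in⁴.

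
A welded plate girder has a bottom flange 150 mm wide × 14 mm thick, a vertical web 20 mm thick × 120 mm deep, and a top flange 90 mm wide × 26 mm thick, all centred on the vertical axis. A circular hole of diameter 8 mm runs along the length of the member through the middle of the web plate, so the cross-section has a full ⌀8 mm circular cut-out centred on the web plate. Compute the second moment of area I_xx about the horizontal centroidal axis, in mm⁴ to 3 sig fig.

Treat the section as a set of non-overlapping primitives; coordinates are from the bounding-box lower-left.
Bottom plate: 150 × 14, A = 2 100 mm², y = 7 mm, Ī = 34 300 mm⁴.
Web plate: 20 × 120, A = 2 400 mm², y = 74 mm, Ī = 2 880 000 mm⁴.
Top plate: 90 × 26, A = 2 340 mm², y = 147 mm, Ī = 131 820 mm⁴.
Hole (subtracted): ⌀8, A = 50.265 mm², y = 74 mm, Ī = 201.06 mm⁴.
Centroid: ȳ = ΣA·y / ΣA = 78.436 mm.
Transfer each piece to the horizontal centroidal axis using Ī + A·d² with d = y − 78.436:
  bottom plate: d = -71.436 mm → contributes +10 750 847 mm⁴
  web plate: d = -4.4361 mm → contributes +2 927 230 mm⁴
  top plate: d = 68.564 mm → contributes +11 132 177 mm⁴
  hole: d = -4.4361 mm → contributes −1190.2 mm⁴
Total I = 24 809 063 mm⁴.

I_xx ≈ 2.48 × 10⁷ mm⁴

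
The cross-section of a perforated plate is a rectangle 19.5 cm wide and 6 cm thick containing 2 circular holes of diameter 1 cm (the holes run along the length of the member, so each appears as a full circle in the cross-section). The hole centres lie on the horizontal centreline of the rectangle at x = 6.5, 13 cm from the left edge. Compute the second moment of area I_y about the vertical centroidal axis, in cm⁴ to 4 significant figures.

I_y ≈ 3691 cm⁴

Decompose the section into non-overlapping parts with the origin at the bottom-left of its bounding rectangle.
Plate: 19.5 × 6, A = 117 cm², x = 9.75 cm, Ī = 3707.44 cm⁴.
Hole 1 (subtracted): ⌀1, A = 0.785398 cm², x = 6.5 cm, Ī = 0.0490874 cm⁴.
Hole 2 (subtracted): ⌀1, A = 0.785398 cm², x = 13 cm, Ī = 0.0490874 cm⁴.
By symmetry the centroid is at mid-width, x̄ = 9.75 cm.
Transfer each piece to the vertical centroidal axis using Ī + A·d² with d = x − 9.75:
  plate: d = 0 cm → contributes +3707.44 cm⁴
  hole 1: d = -3.25 cm → contributes −8.34486 cm⁴
  hole 2: d = 3.25 cm → contributes −8.34486 cm⁴
Total I = 3690.75 cm⁴.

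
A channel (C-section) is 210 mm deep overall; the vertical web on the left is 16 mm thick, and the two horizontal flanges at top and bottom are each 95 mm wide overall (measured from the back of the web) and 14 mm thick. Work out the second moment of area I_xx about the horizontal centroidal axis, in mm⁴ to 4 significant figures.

Treat the section as a set of non-overlapping primitives; coordinates are from the bounding-box lower-left.
Web: 16 × 210, A = 3 360 mm², y = 105 mm, Ī = 12 348 000 mm⁴.
Top flange (beyond web): 79 × 14, A = 1 106 mm², y = 203 mm, Ī = 18064.7 mm⁴.
Bottom flange (beyond web): 79 × 14, A = 1 106 mm², y = 7 mm, Ī = 18064.7 mm⁴.
By symmetry the centroid is at mid-height, ȳ = 105 mm.
Transfer each piece to the horizontal centroidal axis using Ī + A·d² with d = y − 105:
  web: d = 0 mm → contributes +12 348 000 mm⁴
  top flange (beyond web): d = 98 mm → contributes +10 640 089 mm⁴
  bottom flange (beyond web): d = -98 mm → contributes +10 640 089 mm⁴
Total I = 33 628 177 mm⁴.

I_xx ≈ 3.363 × 10⁷ mm⁴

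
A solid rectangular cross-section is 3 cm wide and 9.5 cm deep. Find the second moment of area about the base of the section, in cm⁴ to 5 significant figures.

The section: 3 × 9.5, A = 28.5 cm², y = 4.75 cm, Ī = 214.3438 cm⁴.
Transfer it to a horizontal axis along the bottom face using Ī + A·d² with d = y − 0:
  the section: d = 4.75 cm → contributes +857.375 cm⁴
Total I = 857.375 cm⁴.

I_base ≈ 857.38 cm⁴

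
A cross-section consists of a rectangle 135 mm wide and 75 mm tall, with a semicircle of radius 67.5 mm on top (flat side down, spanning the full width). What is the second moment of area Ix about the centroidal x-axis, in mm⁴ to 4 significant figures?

Ix ≈ 2.537 × 10⁷ mm⁴

Break the section into simple shapes (no overlaps), measuring from the bottom-left corner of the bounding box.
Rectangular body: 135 × 75, A = 10 125 mm², y = 37.5 mm, Ī = 4 746 094 mm⁴.
Semicircular cap: semicircle r = 67.5, A = 7156.94 mm², y = 103.648 mm, Ī = 2 278 490 mm⁴.
Centroid: ȳ = ΣA·y / ΣA = 64.8937 mm.
Transfer each piece to the centroidal x-axis using Ī + A·d² with d = y − 64.8937:
  rectangular body: d = -27.3937 mm → contributes +12 344 051 mm⁴
  semicircular cap: d = 38.7542 mm → contributes +13 027 401 mm⁴
Total I = 25 371 452 mm⁴.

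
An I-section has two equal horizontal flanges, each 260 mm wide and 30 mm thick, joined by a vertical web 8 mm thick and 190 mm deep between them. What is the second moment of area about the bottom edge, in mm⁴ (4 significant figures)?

Treat the section as a set of non-overlapping primitives; coordinates are from the bounding-box lower-left.
Bottom flange: 260 × 30, A = 7 800 mm², y = 15 mm, Ī = 585 000 mm⁴.
Web: 8 × 190, A = 1 520 mm², y = 125 mm, Ī = 4 572 667 mm⁴.
Top flange: 260 × 30, A = 7 800 mm², y = 235 mm, Ī = 585 000 mm⁴.
Transfer each piece to the base of the section using Ī + A·d² with d = y − 0:
  bottom flange: d = 15 mm → contributes +2 340 000 mm⁴
  web: d = 125 mm → contributes +28 322 667 mm⁴
  top flange: d = 235 mm → contributes +431 340 000 mm⁴
Total I = 462 002 667 mm⁴.

I_base ≈ 4.620 × 10⁸ mm⁴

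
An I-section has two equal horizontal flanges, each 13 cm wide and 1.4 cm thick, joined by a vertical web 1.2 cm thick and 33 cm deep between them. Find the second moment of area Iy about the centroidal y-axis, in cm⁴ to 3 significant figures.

Break the section into simple shapes (no overlaps), measuring from the bottom-left corner of the bounding box.
Bottom flange: 13 × 1.4, A = 18.2 cm², x = 6.5 cm, Ī = 256.32 cm⁴.
Web: 1.2 × 33, A = 39.6 cm², x = 6.5 cm, Ī = 4.752 cm⁴.
Top flange: 13 × 1.4, A = 18.2 cm², x = 6.5 cm, Ī = 256.32 cm⁴.
By symmetry the centroid is at mid-width, x̄ = 6.5 cm.
All pieces are centred on the centroidal y-axis, so I = ΣĪ = 517.39 cm⁴.

Iy ≈ 517 cm⁴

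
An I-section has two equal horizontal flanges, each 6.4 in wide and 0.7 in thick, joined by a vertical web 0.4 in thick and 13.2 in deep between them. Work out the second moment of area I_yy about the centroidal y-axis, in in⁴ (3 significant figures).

Split into non-overlapping primitives; take the origin at the lower-left of the bounding box.
Bottom flange: 6.4 × 0.7, A = 4.48 in², x = 3.2 in, Ī = 15.292 in⁴.
Web: 0.4 × 13.2, A = 5.28 in², x = 3.2 in, Ī = 0.0704 in⁴.
Top flange: 6.4 × 0.7, A = 4.48 in², x = 3.2 in, Ī = 15.292 in⁴.
By symmetry the centroid is at mid-width, x̄ = 3.2 in.
All pieces are centred on the centroidal y-axis, so I = ΣĪ = 30.654 in⁴.

I_yy ≈ 30.7 in⁴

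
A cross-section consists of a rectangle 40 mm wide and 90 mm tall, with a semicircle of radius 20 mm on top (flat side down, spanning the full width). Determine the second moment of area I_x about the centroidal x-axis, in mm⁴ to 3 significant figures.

Break the section into simple shapes (no overlaps), measuring from the bottom-left corner of the bounding box.
Rectangular body: 40 × 90, A = 3 600 mm², y = 45 mm, Ī = 2 430 000 mm⁴.
Semicircular cap: semicircle r = 20, A = 628.32 mm², y = 98.488 mm, Ī = 17 561 mm⁴.
Centroid: ȳ = ΣA·y / ΣA = 52.948 mm.
Transfer each piece to the centroidal x-axis using Ī + A·d² with d = y − 52.948:
  rectangular body: d = -7.9482 mm → contributes +2 657 428 mm⁴
  semicircular cap: d = 45.54 mm → contributes +1 320 627 mm⁴
Total I = 3 978 055 mm⁴.

I_x ≈ 3.98 × 10⁶ mm⁴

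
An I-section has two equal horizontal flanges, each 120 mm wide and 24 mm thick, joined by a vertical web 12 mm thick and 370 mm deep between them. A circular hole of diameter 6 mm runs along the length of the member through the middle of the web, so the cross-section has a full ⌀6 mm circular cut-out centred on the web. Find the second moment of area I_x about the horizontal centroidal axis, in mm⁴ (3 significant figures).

Decompose the section into non-overlapping parts with the origin at the bottom-left of its bounding rectangle.
Bottom flange: 120 × 24, A = 2 880 mm², y = 12 mm, Ī = 138 240 mm⁴.
Web: 12 × 370, A = 4 440 mm², y = 209 mm, Ī = 50 653 000 mm⁴.
Top flange: 120 × 24, A = 2 880 mm², y = 406 mm, Ī = 138 240 mm⁴.
Hole (subtracted): ⌀6, A = 28.274 mm², y = 209 mm, Ī = 63.617 mm⁴.
By symmetry the centroid is at mid-height, ȳ = 209 mm.
Transfer each piece to the horizontal centroidal axis using Ī + A·d² with d = y − 209:
  bottom flange: d = -197 mm → contributes +111 908 160 mm⁴
  web: d = 0 mm → contributes +50 653 000 mm⁴
  top flange: d = 197 mm → contributes +111 908 160 mm⁴
  hole: d = 0 mm → contributes −63.617 mm⁴
Total I = 274 469 256 mm⁴.

I_x ≈ 2.74 × 10⁸ mm⁴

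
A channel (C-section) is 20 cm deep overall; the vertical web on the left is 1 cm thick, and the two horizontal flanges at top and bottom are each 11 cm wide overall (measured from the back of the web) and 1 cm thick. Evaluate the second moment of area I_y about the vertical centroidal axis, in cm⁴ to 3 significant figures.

I_y ≈ 471 cm⁴

Decompose the section into non-overlapping parts with the origin at the bottom-left of its bounding rectangle.
Web: 1 × 20, A = 20 cm², x = 0.5 cm, Ī = 1.6667 cm⁴.
Top flange (beyond web): 10 × 1, A = 10 cm², x = 6 cm, Ī = 83.333 cm⁴.
Bottom flange (beyond web): 10 × 1, A = 10 cm², x = 6 cm, Ī = 83.333 cm⁴.
Centroid: x̄ = ΣA·x / ΣA = 3.25 cm.
Transfer each piece to the vertical centroidal axis using Ī + A·d² with d = x − 3.25:
  web: d = -2.75 cm → contributes +152.92 cm⁴
  top flange (beyond web): d = 2.75 cm → contributes +158.96 cm⁴
  bottom flange (beyond web): d = 2.75 cm → contributes +158.96 cm⁴
Total I = 470.83 cm⁴.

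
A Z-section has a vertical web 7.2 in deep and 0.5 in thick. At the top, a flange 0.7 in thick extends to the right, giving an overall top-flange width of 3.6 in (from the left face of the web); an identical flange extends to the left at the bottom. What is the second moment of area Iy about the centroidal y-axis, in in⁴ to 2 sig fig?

Decompose the section into non-overlapping parts with the origin at the bottom-left of its bounding rectangle.
Web: 0.5 × 7.2, A = 3.6 in², x = 3.35 in, Ī = 0.075 in⁴.
Top flange (beyond web): 3.1 × 0.7, A = 2.17 in², x = 5.15 in, Ī = 1.738 in⁴.
Bottom flange (beyond web): 3.1 × 0.7, A = 2.17 in², x = 1.55 in, Ī = 1.738 in⁴.
Centroid: x̄ = ΣA·x / ΣA = 3.35 in.
Transfer each piece to the centroidal y-axis using Ī + A·d² with d = x − 3.35:
  web: d = 0 in → contributes +0.075 in⁴
  top flange (beyond web): d = 1.8 in → contributes +8.769 in⁴
  bottom flange (beyond web): d = -1.8 in → contributes +8.769 in⁴
Total I = 17.61 in⁴.

Iy ≈ 18 in⁴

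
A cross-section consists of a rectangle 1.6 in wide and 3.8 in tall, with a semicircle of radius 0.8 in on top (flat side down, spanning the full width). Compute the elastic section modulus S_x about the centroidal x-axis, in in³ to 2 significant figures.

S_x ≈ 4.9 in³

Decompose the section into non-overlapping parts with the origin at the bottom-left of its bounding rectangle.
Rectangular body: 1.6 × 3.8, A = 6.08 in², y = 1.9 in, Ī = 7.316 in⁴.
Semicircular cap: semicircle r = 0.8, A = 1.005 in², y = 4.14 in, Ī = 0.04496 in⁴.
Centroid: ȳ = ΣA·y / ΣA = 2.218 in.
Transfer each piece to the centroidal x-axis using Ī + A·d² with d = y − 2.218:
  rectangular body: d = -0.3178 in → contributes +7.93 in⁴
  semicircular cap: d = 1.922 in → contributes +3.758 in⁴
Total I = 11.69 in⁴.
Extreme fibre distance c = 2.382 in; S = I/c = 4.906 in³.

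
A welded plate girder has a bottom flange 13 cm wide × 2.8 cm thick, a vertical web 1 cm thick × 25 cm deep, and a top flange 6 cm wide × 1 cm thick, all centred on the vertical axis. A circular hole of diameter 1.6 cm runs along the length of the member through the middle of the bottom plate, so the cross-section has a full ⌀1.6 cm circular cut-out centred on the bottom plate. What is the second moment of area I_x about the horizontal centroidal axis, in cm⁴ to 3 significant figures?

I_x ≈ 6540 cm⁴

Split into non-overlapping primitives; take the origin at the lower-left of the bounding box.
Bottom plate: 13 × 2.8, A = 36.4 cm², y = 1.4 cm, Ī = 23.781 cm⁴.
Web plate: 1 × 25, A = 25 cm², y = 15.3 cm, Ī = 1302.1 cm⁴.
Top plate: 6 × 1, A = 6 cm², y = 28.3 cm, Ī = 0.5 cm⁴.
Hole (subtracted): ⌀1.6, A = 2.0106 cm², y = 1.4 cm, Ī = 0.3217 cm⁴.
Centroid: ȳ = ΣA·y / ΣA = 9.1826 cm.
Transfer each piece to the horizontal centroidal axis using Ī + A·d² with d = y − 9.1826:
  bottom plate: d = -7.7826 cm → contributes +2228.5 cm⁴
  web plate: d = 6.1174 cm → contributes +2237.6 cm⁴
  top plate: d = 19.117 cm → contributes +2193.3 cm⁴
  hole: d = -7.7826 cm → contributes −122.1 cm⁴
Total I = 6537.4 cm⁴.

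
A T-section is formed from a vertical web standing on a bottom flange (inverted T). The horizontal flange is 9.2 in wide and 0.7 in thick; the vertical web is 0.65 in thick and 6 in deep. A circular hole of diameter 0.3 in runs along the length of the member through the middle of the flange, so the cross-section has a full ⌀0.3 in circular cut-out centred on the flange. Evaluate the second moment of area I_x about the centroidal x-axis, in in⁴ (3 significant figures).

I_x ≈ 39.1 in⁴

Treat the section as a set of non-overlapping primitives; coordinates are from the bounding-box lower-left.
Flange: 9.2 × 0.7, A = 6.44 in², y = 0.35 in, Ī = 0.26297 in⁴.
Web: 0.65 × 6, A = 3.9 in², y = 3.7 in, Ī = 11.7 in⁴.
Hole (subtracted): ⌀0.3, A = 0.070686 in², y = 0.35 in, Ī = 0.00039761 in⁴.
Centroid: ȳ = ΣA·y / ΣA = 1.6222 in.
Transfer each piece to the centroidal x-axis using Ī + A·d² with d = y − 1.6222:
  flange: d = -1.2722 in → contributes +10.687 in⁴
  web: d = 2.0778 in → contributes +28.537 in⁴
  hole: d = -1.2722 in → contributes −0.11481 in⁴
Total I = 39.109 in⁴.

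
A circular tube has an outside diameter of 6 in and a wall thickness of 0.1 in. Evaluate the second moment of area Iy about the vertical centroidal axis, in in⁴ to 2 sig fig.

Iy ≈ 8.1 in⁴

Decompose the section into non-overlapping parts with the origin at the bottom-left of its bounding rectangle.
Outer circle: ⌀6, A = 28.27 in², x = 3 in, Ī = 63.62 in⁴.
Bore (subtracted): ⌀5.8, A = 26.42 in², x = 3 in, Ī = 55.55 in⁴.
By symmetry the centroid is at mid-width, x̄ = 3 in.
All pieces are centred on the vertical centroidal axis, so I = ΣĪ (holes subtracted) = 8.068 in⁴.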